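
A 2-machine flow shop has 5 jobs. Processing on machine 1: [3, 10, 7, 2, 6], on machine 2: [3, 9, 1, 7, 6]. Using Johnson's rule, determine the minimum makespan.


Apply Johnson's rule:
  Group 1 (a <= b): [(4, 2, 7), (1, 3, 3), (5, 6, 6)]
  Group 2 (a > b): [(2, 10, 9), (3, 7, 1)]
Optimal job order: [4, 1, 5, 2, 3]
Schedule:
  Job 4: M1 done at 2, M2 done at 9
  Job 1: M1 done at 5, M2 done at 12
  Job 5: M1 done at 11, M2 done at 18
  Job 2: M1 done at 21, M2 done at 30
  Job 3: M1 done at 28, M2 done at 31
Makespan = 31

31


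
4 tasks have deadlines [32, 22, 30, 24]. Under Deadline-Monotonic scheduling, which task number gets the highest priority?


Sort tasks by relative deadline (ascending):
  Task 2: deadline = 22
  Task 4: deadline = 24
  Task 3: deadline = 30
  Task 1: deadline = 32
Priority order (highest first): [2, 4, 3, 1]
Highest priority task = 2

2


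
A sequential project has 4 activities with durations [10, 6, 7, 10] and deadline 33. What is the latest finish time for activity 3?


LF(activity 3) = deadline - sum of successor durations
Successors: activities 4 through 4 with durations [10]
Sum of successor durations = 10
LF = 33 - 10 = 23

23


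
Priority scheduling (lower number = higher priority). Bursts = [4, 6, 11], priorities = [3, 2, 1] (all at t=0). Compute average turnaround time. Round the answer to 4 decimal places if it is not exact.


Sort by priority (ascending = highest first):
Order: [(1, 11), (2, 6), (3, 4)]
Completion times:
  Priority 1, burst=11, C=11
  Priority 2, burst=6, C=17
  Priority 3, burst=4, C=21
Average turnaround = 49/3 = 16.3333

16.3333


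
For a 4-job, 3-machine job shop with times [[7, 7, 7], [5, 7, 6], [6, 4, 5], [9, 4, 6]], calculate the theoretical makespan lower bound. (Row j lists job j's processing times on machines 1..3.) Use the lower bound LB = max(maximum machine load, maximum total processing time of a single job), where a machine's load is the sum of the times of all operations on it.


Machine loads:
  Machine 1: 7 + 5 + 6 + 9 = 27
  Machine 2: 7 + 7 + 4 + 4 = 22
  Machine 3: 7 + 6 + 5 + 6 = 24
Max machine load = 27
Job totals:
  Job 1: 21
  Job 2: 18
  Job 3: 15
  Job 4: 19
Max job total = 21
Lower bound = max(27, 21) = 27

27


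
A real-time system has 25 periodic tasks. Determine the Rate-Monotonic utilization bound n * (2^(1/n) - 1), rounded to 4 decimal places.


Compute 2^(1/25) = 1.0281138267
Subtract 1: 1.0281138267 - 1 = 0.0281138267
Multiply by n: 25 * 0.0281138267 = 0.7028456675
Round to 4 dp: 0.7028

0.7028


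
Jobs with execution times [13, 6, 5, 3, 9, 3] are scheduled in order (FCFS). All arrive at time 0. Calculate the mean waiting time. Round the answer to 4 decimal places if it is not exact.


FCFS order (as given): [13, 6, 5, 3, 9, 3]
Waiting times:
  Job 1: wait = 0
  Job 2: wait = 13
  Job 3: wait = 19
  Job 4: wait = 24
  Job 5: wait = 27
  Job 6: wait = 36
Sum of waiting times = 119
Average waiting time = 119/6 = 19.8333

19.8333


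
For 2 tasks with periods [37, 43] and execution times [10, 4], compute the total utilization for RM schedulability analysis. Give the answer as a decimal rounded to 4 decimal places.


Compute individual utilizations (exact fractions):
  Task 1: C/T = 10/37 (approx. 0.2703)
  Task 2: C/T = 4/43 (approx. 0.093)
Total utilization U = 10/37 + 4/43 = 578/1591
Rounded to 4 decimal places: U = 0.3633
RM (Liu & Layland) bound for 2 tasks = 0.828427; compare with U = 578/1591 (approx. 0.363294)
U <= bound, so schedulable by RM sufficient condition.

0.3633


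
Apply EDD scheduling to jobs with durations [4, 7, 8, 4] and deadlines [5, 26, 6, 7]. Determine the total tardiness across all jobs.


Sort by due date (EDD order): [(4, 5), (8, 6), (4, 7), (7, 26)]
Compute completion times and tardiness:
  Job 1: p=4, d=5, C=4, tardiness=max(0,4-5)=0
  Job 2: p=8, d=6, C=12, tardiness=max(0,12-6)=6
  Job 3: p=4, d=7, C=16, tardiness=max(0,16-7)=9
  Job 4: p=7, d=26, C=23, tardiness=max(0,23-26)=0
Total tardiness = 15

15


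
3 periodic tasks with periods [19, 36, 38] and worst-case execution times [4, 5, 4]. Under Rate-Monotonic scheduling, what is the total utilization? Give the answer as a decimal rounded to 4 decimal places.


Compute individual utilizations (exact fractions):
  Task 1: C/T = 4/19 (approx. 0.2105)
  Task 2: C/T = 5/36 (approx. 0.1389)
  Task 3: C/T = 4/38 = 2/19 (approx. 0.1053)
Total utilization U = 4/19 + 5/36 + 2/19 = 311/684
Rounded to 4 decimal places: U = 0.4547
RM (Liu & Layland) bound for 3 tasks = 0.779763; compare with U = 311/684 (approx. 0.454678)
U <= bound, so schedulable by RM sufficient condition.

0.4547


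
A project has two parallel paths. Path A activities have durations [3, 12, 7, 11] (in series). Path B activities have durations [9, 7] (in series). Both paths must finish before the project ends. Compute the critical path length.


Path A total = 3 + 12 + 7 + 11 = 33
Path B total = 9 + 7 = 16
Critical path = longest path = max(33, 16) = 33

33


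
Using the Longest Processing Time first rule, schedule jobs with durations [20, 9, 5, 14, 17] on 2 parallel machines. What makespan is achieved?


Sort jobs in decreasing order (LPT): [20, 17, 14, 9, 5]
Assign each job to the least loaded machine:
  Machine 1: jobs [20, 9, 5], load = 34
  Machine 2: jobs [17, 14], load = 31
Makespan = max load = 34

34


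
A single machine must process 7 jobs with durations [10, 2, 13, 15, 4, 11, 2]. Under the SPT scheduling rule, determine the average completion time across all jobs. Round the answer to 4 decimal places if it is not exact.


Sort jobs by processing time (SPT order): [2, 2, 4, 10, 11, 13, 15]
Compute completion times sequentially:
  Job 1: processing = 2, completes at 2
  Job 2: processing = 2, completes at 4
  Job 3: processing = 4, completes at 8
  Job 4: processing = 10, completes at 18
  Job 5: processing = 11, completes at 29
  Job 6: processing = 13, completes at 42
  Job 7: processing = 15, completes at 57
Sum of completion times = 160
Average completion time = 160/7 = 22.8571

22.8571


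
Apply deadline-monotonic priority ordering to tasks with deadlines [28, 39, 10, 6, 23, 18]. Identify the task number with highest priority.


Sort tasks by relative deadline (ascending):
  Task 4: deadline = 6
  Task 3: deadline = 10
  Task 6: deadline = 18
  Task 5: deadline = 23
  Task 1: deadline = 28
  Task 2: deadline = 39
Priority order (highest first): [4, 3, 6, 5, 1, 2]
Highest priority task = 4

4


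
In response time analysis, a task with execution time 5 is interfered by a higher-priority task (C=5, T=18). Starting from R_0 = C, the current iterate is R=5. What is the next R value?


R_next = C + ceil(R_prev / T_hp) * C_hp
ceil(5 / 18) = ceil(0.2778) = 1
Interference = 1 * 5 = 5
R_next = 5 + 5 = 10

10


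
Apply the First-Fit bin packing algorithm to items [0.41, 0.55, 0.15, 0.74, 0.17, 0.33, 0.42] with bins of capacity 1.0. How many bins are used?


Place items sequentially using First-Fit:
  Item 0.41 -> new Bin 1
  Item 0.55 -> Bin 1 (now 0.96)
  Item 0.15 -> new Bin 2
  Item 0.74 -> Bin 2 (now 0.89)
  Item 0.17 -> new Bin 3
  Item 0.33 -> Bin 3 (now 0.5)
  Item 0.42 -> Bin 3 (now 0.92)
Total bins used = 3

3


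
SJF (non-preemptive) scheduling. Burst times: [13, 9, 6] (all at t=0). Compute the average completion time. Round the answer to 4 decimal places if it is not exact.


SJF order (ascending): [6, 9, 13]
Completion times:
  Job 1: burst=6, C=6
  Job 2: burst=9, C=15
  Job 3: burst=13, C=28
Average completion = 49/3 = 16.3333

16.3333


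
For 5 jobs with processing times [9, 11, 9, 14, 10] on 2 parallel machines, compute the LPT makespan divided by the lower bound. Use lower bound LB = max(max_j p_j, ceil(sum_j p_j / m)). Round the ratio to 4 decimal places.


LPT order: [14, 11, 10, 9, 9]
Machine loads after assignment: [23, 30]
LPT makespan = 30
Lower bound = max(max_job, ceil(total/2)) = max(14, 27) = 27
Ratio = 30 / 27 = 1.1111

1.1111


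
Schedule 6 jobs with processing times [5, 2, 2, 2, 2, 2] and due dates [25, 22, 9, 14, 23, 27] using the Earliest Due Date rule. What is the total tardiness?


Sort by due date (EDD order): [(2, 9), (2, 14), (2, 22), (2, 23), (5, 25), (2, 27)]
Compute completion times and tardiness:
  Job 1: p=2, d=9, C=2, tardiness=max(0,2-9)=0
  Job 2: p=2, d=14, C=4, tardiness=max(0,4-14)=0
  Job 3: p=2, d=22, C=6, tardiness=max(0,6-22)=0
  Job 4: p=2, d=23, C=8, tardiness=max(0,8-23)=0
  Job 5: p=5, d=25, C=13, tardiness=max(0,13-25)=0
  Job 6: p=2, d=27, C=15, tardiness=max(0,15-27)=0
Total tardiness = 0

0


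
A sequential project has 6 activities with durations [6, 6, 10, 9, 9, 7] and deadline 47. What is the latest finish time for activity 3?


LF(activity 3) = deadline - sum of successor durations
Successors: activities 4 through 6 with durations [9, 9, 7]
Sum of successor durations = 25
LF = 47 - 25 = 22

22


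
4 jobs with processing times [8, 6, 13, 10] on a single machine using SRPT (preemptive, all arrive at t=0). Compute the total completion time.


Since all jobs arrive at t=0, SRPT equals SPT ordering.
SPT order: [6, 8, 10, 13]
Completion times:
  Job 1: p=6, C=6
  Job 2: p=8, C=14
  Job 3: p=10, C=24
  Job 4: p=13, C=37
Total completion time = 6 + 14 + 24 + 37 = 81

81


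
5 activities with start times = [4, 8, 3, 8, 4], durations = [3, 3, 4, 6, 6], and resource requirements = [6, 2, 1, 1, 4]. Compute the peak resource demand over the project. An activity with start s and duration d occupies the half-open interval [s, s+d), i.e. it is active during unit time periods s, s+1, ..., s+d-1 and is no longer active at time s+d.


Each activity i is active on [start_i, start_i + duration_i).
Compute total resource usage per time slot:
  t=0: active resources = [], total = 0
  t=1: active resources = [], total = 0
  t=2: active resources = [], total = 0
  t=3: active resources = [1], total = 1
  t=4: active resources = [6, 1, 4], total = 11
  t=5: active resources = [6, 1, 4], total = 11
  t=6: active resources = [6, 1, 4], total = 11
  t=7: active resources = [4], total = 4
  t=8: active resources = [2, 1, 4], total = 7
  t=9: active resources = [2, 1, 4], total = 7
  t=10: active resources = [2, 1], total = 3
  t=11: active resources = [1], total = 1
  t=12: active resources = [1], total = 1
  t=13: active resources = [1], total = 1
Peak resource demand = 11

11


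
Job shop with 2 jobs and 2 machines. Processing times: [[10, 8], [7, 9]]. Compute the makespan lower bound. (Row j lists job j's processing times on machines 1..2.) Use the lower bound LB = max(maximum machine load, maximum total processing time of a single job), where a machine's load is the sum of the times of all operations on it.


Machine loads:
  Machine 1: 10 + 7 = 17
  Machine 2: 8 + 9 = 17
Max machine load = 17
Job totals:
  Job 1: 18
  Job 2: 16
Max job total = 18
Lower bound = max(17, 18) = 18

18


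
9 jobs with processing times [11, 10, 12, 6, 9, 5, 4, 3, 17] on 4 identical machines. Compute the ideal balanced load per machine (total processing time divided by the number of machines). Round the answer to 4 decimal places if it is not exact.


Total processing time = 11 + 10 + 12 + 6 + 9 + 5 + 4 + 3 + 17 = 77
Number of machines = 4
Ideal balanced load = 77 / 4 = 19.25

19.25


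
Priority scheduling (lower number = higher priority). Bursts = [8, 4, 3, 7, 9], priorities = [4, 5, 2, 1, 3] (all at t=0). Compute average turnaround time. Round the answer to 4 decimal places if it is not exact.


Sort by priority (ascending = highest first):
Order: [(1, 7), (2, 3), (3, 9), (4, 8), (5, 4)]
Completion times:
  Priority 1, burst=7, C=7
  Priority 2, burst=3, C=10
  Priority 3, burst=9, C=19
  Priority 4, burst=8, C=27
  Priority 5, burst=4, C=31
Average turnaround = 94/5 = 18.8

18.8


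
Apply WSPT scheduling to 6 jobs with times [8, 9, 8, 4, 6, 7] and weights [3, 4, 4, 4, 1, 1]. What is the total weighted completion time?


Compute p/w ratios and sort ascending (WSPT): [(4, 4), (8, 4), (9, 4), (8, 3), (6, 1), (7, 1)]
Compute weighted completion times:
  Job (p=4,w=4): C=4, w*C=4*4=16
  Job (p=8,w=4): C=12, w*C=4*12=48
  Job (p=9,w=4): C=21, w*C=4*21=84
  Job (p=8,w=3): C=29, w*C=3*29=87
  Job (p=6,w=1): C=35, w*C=1*35=35
  Job (p=7,w=1): C=42, w*C=1*42=42
Total weighted completion time = 312

312


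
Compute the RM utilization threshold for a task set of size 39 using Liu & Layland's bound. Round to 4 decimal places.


Compute 2^(1/39) = 1.0179318843
Subtract 1: 1.0179318843 - 1 = 0.0179318843
Multiply by n: 39 * 0.0179318843 = 0.6993434877
Round to 4 dp: 0.6993

0.6993


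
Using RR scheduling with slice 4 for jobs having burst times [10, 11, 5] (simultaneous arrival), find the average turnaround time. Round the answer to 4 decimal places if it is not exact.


Time quantum = 4
Execution trace:
  J1 runs 4 units, time = 4
  J2 runs 4 units, time = 8
  J3 runs 4 units, time = 12
  J1 runs 4 units, time = 16
  J2 runs 4 units, time = 20
  J3 runs 1 units, time = 21
  J1 runs 2 units, time = 23
  J2 runs 3 units, time = 26
Finish times: [23, 26, 21]
Average turnaround = 70/3 = 23.3333

23.3333


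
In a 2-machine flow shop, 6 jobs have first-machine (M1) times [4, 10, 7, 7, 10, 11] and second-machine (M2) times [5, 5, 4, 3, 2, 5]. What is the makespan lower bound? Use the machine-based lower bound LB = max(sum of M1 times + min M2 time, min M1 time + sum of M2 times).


LB1 = sum(M1 times) + min(M2 times) = 49 + 2 = 51
LB2 = min(M1 times) + sum(M2 times) = 4 + 24 = 28
Lower bound = max(LB1, LB2) = max(51, 28) = 51

51


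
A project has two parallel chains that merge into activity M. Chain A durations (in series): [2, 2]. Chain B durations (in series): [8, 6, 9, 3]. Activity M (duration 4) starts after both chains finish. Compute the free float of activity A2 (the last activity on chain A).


ES(A2) = sum of predecessors on chain A = 2
EF(A2) = ES + duration = 2 + 2 = 4
Successor of A2 is M. ES(M) = max(sum(A), sum(B)) = max(4, 26) = 26
Free float = ES(successor) - EF(current) = 26 - 4 = 22

22


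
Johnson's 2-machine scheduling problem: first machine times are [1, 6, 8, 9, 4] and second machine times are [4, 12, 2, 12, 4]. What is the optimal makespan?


Apply Johnson's rule:
  Group 1 (a <= b): [(1, 1, 4), (5, 4, 4), (2, 6, 12), (4, 9, 12)]
  Group 2 (a > b): [(3, 8, 2)]
Optimal job order: [1, 5, 2, 4, 3]
Schedule:
  Job 1: M1 done at 1, M2 done at 5
  Job 5: M1 done at 5, M2 done at 9
  Job 2: M1 done at 11, M2 done at 23
  Job 4: M1 done at 20, M2 done at 35
  Job 3: M1 done at 28, M2 done at 37
Makespan = 37

37


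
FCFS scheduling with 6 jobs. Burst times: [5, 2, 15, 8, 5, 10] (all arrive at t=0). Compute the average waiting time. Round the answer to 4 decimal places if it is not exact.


FCFS order (as given): [5, 2, 15, 8, 5, 10]
Waiting times:
  Job 1: wait = 0
  Job 2: wait = 5
  Job 3: wait = 7
  Job 4: wait = 22
  Job 5: wait = 30
  Job 6: wait = 35
Sum of waiting times = 99
Average waiting time = 99/6 = 16.5

16.5


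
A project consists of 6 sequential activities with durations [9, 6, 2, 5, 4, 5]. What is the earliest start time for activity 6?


Activity 6 starts after activities 1 through 5 complete.
Predecessor durations: [9, 6, 2, 5, 4]
ES = 9 + 6 + 2 + 5 + 4 = 26

26


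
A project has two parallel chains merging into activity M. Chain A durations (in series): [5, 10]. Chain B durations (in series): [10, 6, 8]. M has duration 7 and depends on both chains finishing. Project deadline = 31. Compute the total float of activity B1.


Forward pass: ES(B1) = sum of predecessors on chain B = 0
EF = ES + duration = 0 + 10 = 10
Backward pass: LF(M) = deadline = 31; LS(M) = 31 - 7 = 24
LF(B1) = LS(M) - sum(successors on chain B) = 24 - 14 = 10
LS = LF - duration = 10 - 10 = 0
Total float = LS - ES = 0 - 0 = 0

0


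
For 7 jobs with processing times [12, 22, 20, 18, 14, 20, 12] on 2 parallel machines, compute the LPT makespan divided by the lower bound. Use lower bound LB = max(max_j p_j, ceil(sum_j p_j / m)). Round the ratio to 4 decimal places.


LPT order: [22, 20, 20, 18, 14, 12, 12]
Machine loads after assignment: [54, 64]
LPT makespan = 64
Lower bound = max(max_job, ceil(total/2)) = max(22, 59) = 59
Ratio = 64 / 59 = 1.0847

1.0847


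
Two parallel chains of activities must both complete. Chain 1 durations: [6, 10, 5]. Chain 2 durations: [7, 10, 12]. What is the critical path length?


Path A total = 6 + 10 + 5 = 21
Path B total = 7 + 10 + 12 = 29
Critical path = longest path = max(21, 29) = 29

29


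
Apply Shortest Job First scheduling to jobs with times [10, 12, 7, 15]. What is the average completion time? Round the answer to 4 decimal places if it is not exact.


SJF order (ascending): [7, 10, 12, 15]
Completion times:
  Job 1: burst=7, C=7
  Job 2: burst=10, C=17
  Job 3: burst=12, C=29
  Job 4: burst=15, C=44
Average completion = 97/4 = 24.25

24.25


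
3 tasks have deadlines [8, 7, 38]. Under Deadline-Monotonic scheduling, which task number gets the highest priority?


Sort tasks by relative deadline (ascending):
  Task 2: deadline = 7
  Task 1: deadline = 8
  Task 3: deadline = 38
Priority order (highest first): [2, 1, 3]
Highest priority task = 2

2


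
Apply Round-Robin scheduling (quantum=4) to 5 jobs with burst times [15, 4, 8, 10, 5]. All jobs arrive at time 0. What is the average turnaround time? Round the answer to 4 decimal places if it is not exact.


Time quantum = 4
Execution trace:
  J1 runs 4 units, time = 4
  J2 runs 4 units, time = 8
  J3 runs 4 units, time = 12
  J4 runs 4 units, time = 16
  J5 runs 4 units, time = 20
  J1 runs 4 units, time = 24
  J3 runs 4 units, time = 28
  J4 runs 4 units, time = 32
  J5 runs 1 units, time = 33
  J1 runs 4 units, time = 37
  J4 runs 2 units, time = 39
  J1 runs 3 units, time = 42
Finish times: [42, 8, 28, 39, 33]
Average turnaround = 150/5 = 30.0

30.0


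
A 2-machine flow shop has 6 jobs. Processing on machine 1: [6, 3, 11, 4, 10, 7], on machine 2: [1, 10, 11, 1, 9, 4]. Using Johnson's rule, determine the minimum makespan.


Apply Johnson's rule:
  Group 1 (a <= b): [(2, 3, 10), (3, 11, 11)]
  Group 2 (a > b): [(5, 10, 9), (6, 7, 4), (1, 6, 1), (4, 4, 1)]
Optimal job order: [2, 3, 5, 6, 1, 4]
Schedule:
  Job 2: M1 done at 3, M2 done at 13
  Job 3: M1 done at 14, M2 done at 25
  Job 5: M1 done at 24, M2 done at 34
  Job 6: M1 done at 31, M2 done at 38
  Job 1: M1 done at 37, M2 done at 39
  Job 4: M1 done at 41, M2 done at 42
Makespan = 42

42


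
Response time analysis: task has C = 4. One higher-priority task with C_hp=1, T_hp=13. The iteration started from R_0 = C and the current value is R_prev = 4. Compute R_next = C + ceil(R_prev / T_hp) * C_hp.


R_next = C + ceil(R_prev / T_hp) * C_hp
ceil(4 / 13) = ceil(0.3077) = 1
Interference = 1 * 1 = 1
R_next = 4 + 1 = 5

5


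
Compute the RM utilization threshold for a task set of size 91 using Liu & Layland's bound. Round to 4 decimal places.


Compute 2^(1/91) = 1.0076460851
Subtract 1: 1.0076460851 - 1 = 0.0076460851
Multiply by n: 91 * 0.0076460851 = 0.6957937441
Round to 4 dp: 0.6958

0.6958


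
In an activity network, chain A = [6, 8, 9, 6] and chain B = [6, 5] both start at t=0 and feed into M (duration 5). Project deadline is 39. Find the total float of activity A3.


Forward pass: ES(A3) = sum of predecessors on chain A = 14
EF = ES + duration = 14 + 9 = 23
Backward pass: LF(M) = deadline = 39; LS(M) = 39 - 5 = 34
LF(A3) = LS(M) - sum(successors on chain A) = 34 - 6 = 28
LS = LF - duration = 28 - 9 = 19
Total float = LS - ES = 19 - 14 = 5

5


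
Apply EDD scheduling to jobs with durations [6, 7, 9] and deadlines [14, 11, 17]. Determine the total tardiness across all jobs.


Sort by due date (EDD order): [(7, 11), (6, 14), (9, 17)]
Compute completion times and tardiness:
  Job 1: p=7, d=11, C=7, tardiness=max(0,7-11)=0
  Job 2: p=6, d=14, C=13, tardiness=max(0,13-14)=0
  Job 3: p=9, d=17, C=22, tardiness=max(0,22-17)=5
Total tardiness = 5

5


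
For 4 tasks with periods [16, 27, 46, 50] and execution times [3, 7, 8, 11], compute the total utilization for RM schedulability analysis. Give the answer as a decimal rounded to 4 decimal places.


Compute individual utilizations (exact fractions):
  Task 1: C/T = 3/16 (approx. 0.1875)
  Task 2: C/T = 7/27 (approx. 0.2593)
  Task 3: C/T = 8/46 = 4/23 (approx. 0.1739)
  Task 4: C/T = 11/50 (approx. 0.22)
Total utilization U = 3/16 + 7/27 + 4/23 + 11/50 = 208823/248400
Rounded to 4 decimal places: U = 0.8407
RM (Liu & Layland) bound for 4 tasks = 0.756828; compare with U = 208823/248400 (approx. 0.840672)
bound < U <= 1, so the RM sufficient condition is not met (inconclusive; an exact test such as response-time analysis is needed).

0.8407


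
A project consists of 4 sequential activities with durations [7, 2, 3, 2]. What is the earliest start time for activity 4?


Activity 4 starts after activities 1 through 3 complete.
Predecessor durations: [7, 2, 3]
ES = 7 + 2 + 3 = 12

12


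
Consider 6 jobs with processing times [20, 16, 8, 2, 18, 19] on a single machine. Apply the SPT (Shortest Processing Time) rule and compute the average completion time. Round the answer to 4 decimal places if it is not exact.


Sort jobs by processing time (SPT order): [2, 8, 16, 18, 19, 20]
Compute completion times sequentially:
  Job 1: processing = 2, completes at 2
  Job 2: processing = 8, completes at 10
  Job 3: processing = 16, completes at 26
  Job 4: processing = 18, completes at 44
  Job 5: processing = 19, completes at 63
  Job 6: processing = 20, completes at 83
Sum of completion times = 228
Average completion time = 228/6 = 38.0

38.0


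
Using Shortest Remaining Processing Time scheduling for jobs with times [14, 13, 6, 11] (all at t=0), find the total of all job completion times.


Since all jobs arrive at t=0, SRPT equals SPT ordering.
SPT order: [6, 11, 13, 14]
Completion times:
  Job 1: p=6, C=6
  Job 2: p=11, C=17
  Job 3: p=13, C=30
  Job 4: p=14, C=44
Total completion time = 6 + 17 + 30 + 44 = 97

97


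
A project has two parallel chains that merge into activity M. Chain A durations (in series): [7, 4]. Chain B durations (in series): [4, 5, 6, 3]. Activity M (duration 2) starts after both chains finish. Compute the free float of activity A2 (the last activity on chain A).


ES(A2) = sum of predecessors on chain A = 7
EF(A2) = ES + duration = 7 + 4 = 11
Successor of A2 is M. ES(M) = max(sum(A), sum(B)) = max(11, 18) = 18
Free float = ES(successor) - EF(current) = 18 - 11 = 7

7


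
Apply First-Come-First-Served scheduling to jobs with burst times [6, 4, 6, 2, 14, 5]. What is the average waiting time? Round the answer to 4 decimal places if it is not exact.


FCFS order (as given): [6, 4, 6, 2, 14, 5]
Waiting times:
  Job 1: wait = 0
  Job 2: wait = 6
  Job 3: wait = 10
  Job 4: wait = 16
  Job 5: wait = 18
  Job 6: wait = 32
Sum of waiting times = 82
Average waiting time = 82/6 = 13.6667

13.6667


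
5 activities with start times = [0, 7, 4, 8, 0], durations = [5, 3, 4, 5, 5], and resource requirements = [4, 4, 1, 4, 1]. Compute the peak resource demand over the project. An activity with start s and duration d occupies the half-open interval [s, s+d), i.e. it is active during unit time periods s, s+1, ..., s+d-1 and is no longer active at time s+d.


Each activity i is active on [start_i, start_i + duration_i).
Compute total resource usage per time slot:
  t=0: active resources = [4, 1], total = 5
  t=1: active resources = [4, 1], total = 5
  t=2: active resources = [4, 1], total = 5
  t=3: active resources = [4, 1], total = 5
  t=4: active resources = [4, 1, 1], total = 6
  t=5: active resources = [1], total = 1
  t=6: active resources = [1], total = 1
  t=7: active resources = [4, 1], total = 5
  t=8: active resources = [4, 4], total = 8
  t=9: active resources = [4, 4], total = 8
  t=10: active resources = [4], total = 4
  t=11: active resources = [4], total = 4
  t=12: active resources = [4], total = 4
Peak resource demand = 8

8


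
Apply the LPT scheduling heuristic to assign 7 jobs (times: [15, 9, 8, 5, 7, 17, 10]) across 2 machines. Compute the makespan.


Sort jobs in decreasing order (LPT): [17, 15, 10, 9, 8, 7, 5]
Assign each job to the least loaded machine:
  Machine 1: jobs [17, 9, 7, 5], load = 38
  Machine 2: jobs [15, 10, 8], load = 33
Makespan = max load = 38

38


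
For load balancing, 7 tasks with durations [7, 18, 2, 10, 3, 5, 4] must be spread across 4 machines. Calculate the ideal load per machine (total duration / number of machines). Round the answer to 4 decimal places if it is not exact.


Total processing time = 7 + 18 + 2 + 10 + 3 + 5 + 4 = 49
Number of machines = 4
Ideal balanced load = 49 / 4 = 12.25

12.25


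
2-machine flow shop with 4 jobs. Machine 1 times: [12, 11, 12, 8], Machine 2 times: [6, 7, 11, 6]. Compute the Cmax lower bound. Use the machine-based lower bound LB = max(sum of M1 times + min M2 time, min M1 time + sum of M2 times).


LB1 = sum(M1 times) + min(M2 times) = 43 + 6 = 49
LB2 = min(M1 times) + sum(M2 times) = 8 + 30 = 38
Lower bound = max(LB1, LB2) = max(49, 38) = 49

49


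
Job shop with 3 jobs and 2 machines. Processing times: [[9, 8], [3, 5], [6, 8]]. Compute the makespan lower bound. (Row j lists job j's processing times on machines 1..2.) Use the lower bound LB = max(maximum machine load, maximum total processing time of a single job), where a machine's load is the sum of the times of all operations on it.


Machine loads:
  Machine 1: 9 + 3 + 6 = 18
  Machine 2: 8 + 5 + 8 = 21
Max machine load = 21
Job totals:
  Job 1: 17
  Job 2: 8
  Job 3: 14
Max job total = 17
Lower bound = max(21, 17) = 21

21


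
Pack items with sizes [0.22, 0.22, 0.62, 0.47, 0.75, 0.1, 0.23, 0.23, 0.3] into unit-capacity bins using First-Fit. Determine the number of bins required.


Place items sequentially using First-Fit:
  Item 0.22 -> new Bin 1
  Item 0.22 -> Bin 1 (now 0.44)
  Item 0.62 -> new Bin 2
  Item 0.47 -> Bin 1 (now 0.91)
  Item 0.75 -> new Bin 3
  Item 0.1 -> Bin 2 (now 0.72)
  Item 0.23 -> Bin 2 (now 0.95)
  Item 0.23 -> Bin 3 (now 0.98)
  Item 0.3 -> new Bin 4
Total bins used = 4

4


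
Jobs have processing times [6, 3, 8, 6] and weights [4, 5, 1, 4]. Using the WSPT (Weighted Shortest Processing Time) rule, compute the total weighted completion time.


Compute p/w ratios and sort ascending (WSPT): [(3, 5), (6, 4), (6, 4), (8, 1)]
Compute weighted completion times:
  Job (p=3,w=5): C=3, w*C=5*3=15
  Job (p=6,w=4): C=9, w*C=4*9=36
  Job (p=6,w=4): C=15, w*C=4*15=60
  Job (p=8,w=1): C=23, w*C=1*23=23
Total weighted completion time = 134

134


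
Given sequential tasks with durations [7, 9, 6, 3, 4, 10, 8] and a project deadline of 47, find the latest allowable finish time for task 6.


LF(activity 6) = deadline - sum of successor durations
Successors: activities 7 through 7 with durations [8]
Sum of successor durations = 8
LF = 47 - 8 = 39

39


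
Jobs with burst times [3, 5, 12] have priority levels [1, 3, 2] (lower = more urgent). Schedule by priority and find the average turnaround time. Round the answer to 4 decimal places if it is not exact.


Sort by priority (ascending = highest first):
Order: [(1, 3), (2, 12), (3, 5)]
Completion times:
  Priority 1, burst=3, C=3
  Priority 2, burst=12, C=15
  Priority 3, burst=5, C=20
Average turnaround = 38/3 = 12.6667

12.6667


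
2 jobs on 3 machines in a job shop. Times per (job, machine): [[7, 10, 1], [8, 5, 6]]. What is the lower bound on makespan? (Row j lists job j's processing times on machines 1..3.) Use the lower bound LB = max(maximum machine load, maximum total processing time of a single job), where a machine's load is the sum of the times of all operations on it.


Machine loads:
  Machine 1: 7 + 8 = 15
  Machine 2: 10 + 5 = 15
  Machine 3: 1 + 6 = 7
Max machine load = 15
Job totals:
  Job 1: 18
  Job 2: 19
Max job total = 19
Lower bound = max(15, 19) = 19

19


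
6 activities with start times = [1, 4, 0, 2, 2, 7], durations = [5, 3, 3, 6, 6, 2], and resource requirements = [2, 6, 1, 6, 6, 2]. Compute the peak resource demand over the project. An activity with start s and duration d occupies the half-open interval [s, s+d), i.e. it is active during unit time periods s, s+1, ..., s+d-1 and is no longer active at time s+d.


Each activity i is active on [start_i, start_i + duration_i).
Compute total resource usage per time slot:
  t=0: active resources = [1], total = 1
  t=1: active resources = [2, 1], total = 3
  t=2: active resources = [2, 1, 6, 6], total = 15
  t=3: active resources = [2, 6, 6], total = 14
  t=4: active resources = [2, 6, 6, 6], total = 20
  t=5: active resources = [2, 6, 6, 6], total = 20
  t=6: active resources = [6, 6, 6], total = 18
  t=7: active resources = [6, 6, 2], total = 14
  t=8: active resources = [2], total = 2
Peak resource demand = 20

20


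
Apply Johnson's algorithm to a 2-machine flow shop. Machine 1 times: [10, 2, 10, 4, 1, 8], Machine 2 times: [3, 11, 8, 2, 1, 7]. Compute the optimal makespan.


Apply Johnson's rule:
  Group 1 (a <= b): [(5, 1, 1), (2, 2, 11)]
  Group 2 (a > b): [(3, 10, 8), (6, 8, 7), (1, 10, 3), (4, 4, 2)]
Optimal job order: [5, 2, 3, 6, 1, 4]
Schedule:
  Job 5: M1 done at 1, M2 done at 2
  Job 2: M1 done at 3, M2 done at 14
  Job 3: M1 done at 13, M2 done at 22
  Job 6: M1 done at 21, M2 done at 29
  Job 1: M1 done at 31, M2 done at 34
  Job 4: M1 done at 35, M2 done at 37
Makespan = 37

37


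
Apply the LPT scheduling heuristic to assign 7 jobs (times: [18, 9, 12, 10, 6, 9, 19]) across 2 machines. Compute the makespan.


Sort jobs in decreasing order (LPT): [19, 18, 12, 10, 9, 9, 6]
Assign each job to the least loaded machine:
  Machine 1: jobs [19, 10, 9, 6], load = 44
  Machine 2: jobs [18, 12, 9], load = 39
Makespan = max load = 44

44


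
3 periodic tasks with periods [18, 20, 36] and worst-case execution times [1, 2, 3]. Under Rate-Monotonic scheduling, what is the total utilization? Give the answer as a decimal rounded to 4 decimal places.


Compute individual utilizations (exact fractions):
  Task 1: C/T = 1/18 (approx. 0.0556)
  Task 2: C/T = 2/20 = 1/10 (approx. 0.1)
  Task 3: C/T = 3/36 = 1/12 (approx. 0.0833)
Total utilization U = 1/18 + 1/10 + 1/12 = 43/180
Rounded to 4 decimal places: U = 0.2389
RM (Liu & Layland) bound for 3 tasks = 0.779763; compare with U = 43/180 (approx. 0.238889)
U <= bound, so schedulable by RM sufficient condition.

0.2389


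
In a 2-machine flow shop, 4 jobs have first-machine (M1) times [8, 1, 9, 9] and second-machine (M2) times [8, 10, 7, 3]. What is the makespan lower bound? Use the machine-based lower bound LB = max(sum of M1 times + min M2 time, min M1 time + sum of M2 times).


LB1 = sum(M1 times) + min(M2 times) = 27 + 3 = 30
LB2 = min(M1 times) + sum(M2 times) = 1 + 28 = 29
Lower bound = max(LB1, LB2) = max(30, 29) = 30

30


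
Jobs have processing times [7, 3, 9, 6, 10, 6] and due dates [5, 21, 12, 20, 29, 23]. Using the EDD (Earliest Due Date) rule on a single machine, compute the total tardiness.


Sort by due date (EDD order): [(7, 5), (9, 12), (6, 20), (3, 21), (6, 23), (10, 29)]
Compute completion times and tardiness:
  Job 1: p=7, d=5, C=7, tardiness=max(0,7-5)=2
  Job 2: p=9, d=12, C=16, tardiness=max(0,16-12)=4
  Job 3: p=6, d=20, C=22, tardiness=max(0,22-20)=2
  Job 4: p=3, d=21, C=25, tardiness=max(0,25-21)=4
  Job 5: p=6, d=23, C=31, tardiness=max(0,31-23)=8
  Job 6: p=10, d=29, C=41, tardiness=max(0,41-29)=12
Total tardiness = 32

32


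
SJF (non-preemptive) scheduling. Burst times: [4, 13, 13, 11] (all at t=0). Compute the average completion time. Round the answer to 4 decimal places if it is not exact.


SJF order (ascending): [4, 11, 13, 13]
Completion times:
  Job 1: burst=4, C=4
  Job 2: burst=11, C=15
  Job 3: burst=13, C=28
  Job 4: burst=13, C=41
Average completion = 88/4 = 22.0

22.0


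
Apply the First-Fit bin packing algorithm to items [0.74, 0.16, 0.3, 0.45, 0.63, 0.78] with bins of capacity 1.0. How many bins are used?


Place items sequentially using First-Fit:
  Item 0.74 -> new Bin 1
  Item 0.16 -> Bin 1 (now 0.9)
  Item 0.3 -> new Bin 2
  Item 0.45 -> Bin 2 (now 0.75)
  Item 0.63 -> new Bin 3
  Item 0.78 -> new Bin 4
Total bins used = 4

4


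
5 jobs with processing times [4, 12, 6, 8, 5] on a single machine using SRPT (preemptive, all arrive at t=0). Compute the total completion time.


Since all jobs arrive at t=0, SRPT equals SPT ordering.
SPT order: [4, 5, 6, 8, 12]
Completion times:
  Job 1: p=4, C=4
  Job 2: p=5, C=9
  Job 3: p=6, C=15
  Job 4: p=8, C=23
  Job 5: p=12, C=35
Total completion time = 4 + 9 + 15 + 23 + 35 = 86

86


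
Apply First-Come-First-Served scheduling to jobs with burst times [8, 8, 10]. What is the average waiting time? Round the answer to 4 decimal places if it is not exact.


FCFS order (as given): [8, 8, 10]
Waiting times:
  Job 1: wait = 0
  Job 2: wait = 8
  Job 3: wait = 16
Sum of waiting times = 24
Average waiting time = 24/3 = 8.0

8.0


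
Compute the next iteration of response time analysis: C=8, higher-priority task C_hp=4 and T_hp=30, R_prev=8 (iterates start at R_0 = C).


R_next = C + ceil(R_prev / T_hp) * C_hp
ceil(8 / 30) = ceil(0.2667) = 1
Interference = 1 * 4 = 4
R_next = 8 + 4 = 12

12


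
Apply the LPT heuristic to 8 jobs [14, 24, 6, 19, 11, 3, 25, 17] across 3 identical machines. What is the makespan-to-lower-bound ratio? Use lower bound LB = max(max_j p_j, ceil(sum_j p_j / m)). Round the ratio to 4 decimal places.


LPT order: [25, 24, 19, 17, 14, 11, 6, 3]
Machine loads after assignment: [42, 38, 39]
LPT makespan = 42
Lower bound = max(max_job, ceil(total/3)) = max(25, 40) = 40
Ratio = 42 / 40 = 1.05

1.05


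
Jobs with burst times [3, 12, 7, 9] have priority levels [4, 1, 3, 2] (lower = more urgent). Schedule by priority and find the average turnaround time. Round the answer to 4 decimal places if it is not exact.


Sort by priority (ascending = highest first):
Order: [(1, 12), (2, 9), (3, 7), (4, 3)]
Completion times:
  Priority 1, burst=12, C=12
  Priority 2, burst=9, C=21
  Priority 3, burst=7, C=28
  Priority 4, burst=3, C=31
Average turnaround = 92/4 = 23.0

23.0


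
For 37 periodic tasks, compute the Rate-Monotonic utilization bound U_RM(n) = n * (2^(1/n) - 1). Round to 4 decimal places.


Compute 2^(1/37) = 1.0189102844
Subtract 1: 1.0189102844 - 1 = 0.0189102844
Multiply by n: 37 * 0.0189102844 = 0.6996805228
Round to 4 dp: 0.6997

0.6997


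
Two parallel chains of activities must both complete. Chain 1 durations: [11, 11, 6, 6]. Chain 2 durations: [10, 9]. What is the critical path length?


Path A total = 11 + 11 + 6 + 6 = 34
Path B total = 10 + 9 = 19
Critical path = longest path = max(34, 19) = 34

34


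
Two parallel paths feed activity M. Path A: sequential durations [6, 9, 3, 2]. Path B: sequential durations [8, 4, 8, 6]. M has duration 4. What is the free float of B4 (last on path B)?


ES(B4) = sum of predecessors on chain B = 20
EF(B4) = ES + duration = 20 + 6 = 26
Successor of B4 is M. ES(M) = max(sum(A), sum(B)) = max(20, 26) = 26
Free float = ES(successor) - EF(current) = 26 - 26 = 0

0


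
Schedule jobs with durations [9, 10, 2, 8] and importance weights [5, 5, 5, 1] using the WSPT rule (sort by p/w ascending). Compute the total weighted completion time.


Compute p/w ratios and sort ascending (WSPT): [(2, 5), (9, 5), (10, 5), (8, 1)]
Compute weighted completion times:
  Job (p=2,w=5): C=2, w*C=5*2=10
  Job (p=9,w=5): C=11, w*C=5*11=55
  Job (p=10,w=5): C=21, w*C=5*21=105
  Job (p=8,w=1): C=29, w*C=1*29=29
Total weighted completion time = 199

199


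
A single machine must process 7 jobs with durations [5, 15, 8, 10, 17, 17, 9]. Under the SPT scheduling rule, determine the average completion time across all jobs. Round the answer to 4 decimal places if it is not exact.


Sort jobs by processing time (SPT order): [5, 8, 9, 10, 15, 17, 17]
Compute completion times sequentially:
  Job 1: processing = 5, completes at 5
  Job 2: processing = 8, completes at 13
  Job 3: processing = 9, completes at 22
  Job 4: processing = 10, completes at 32
  Job 5: processing = 15, completes at 47
  Job 6: processing = 17, completes at 64
  Job 7: processing = 17, completes at 81
Sum of completion times = 264
Average completion time = 264/7 = 37.7143

37.7143


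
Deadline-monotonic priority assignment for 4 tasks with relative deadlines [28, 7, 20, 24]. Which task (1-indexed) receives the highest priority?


Sort tasks by relative deadline (ascending):
  Task 2: deadline = 7
  Task 3: deadline = 20
  Task 4: deadline = 24
  Task 1: deadline = 28
Priority order (highest first): [2, 3, 4, 1]
Highest priority task = 2

2


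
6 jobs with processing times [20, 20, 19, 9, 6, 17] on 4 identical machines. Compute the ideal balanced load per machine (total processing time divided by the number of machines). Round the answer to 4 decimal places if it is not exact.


Total processing time = 20 + 20 + 19 + 9 + 6 + 17 = 91
Number of machines = 4
Ideal balanced load = 91 / 4 = 22.75

22.75


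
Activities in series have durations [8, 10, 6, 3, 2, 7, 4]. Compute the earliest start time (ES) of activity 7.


Activity 7 starts after activities 1 through 6 complete.
Predecessor durations: [8, 10, 6, 3, 2, 7]
ES = 8 + 10 + 6 + 3 + 2 + 7 = 36

36


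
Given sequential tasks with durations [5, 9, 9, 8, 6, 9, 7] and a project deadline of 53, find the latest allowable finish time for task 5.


LF(activity 5) = deadline - sum of successor durations
Successors: activities 6 through 7 with durations [9, 7]
Sum of successor durations = 16
LF = 53 - 16 = 37

37


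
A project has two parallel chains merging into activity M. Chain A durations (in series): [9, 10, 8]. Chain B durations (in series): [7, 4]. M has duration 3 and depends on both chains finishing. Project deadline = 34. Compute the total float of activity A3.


Forward pass: ES(A3) = sum of predecessors on chain A = 19
EF = ES + duration = 19 + 8 = 27
Backward pass: LF(M) = deadline = 34; LS(M) = 34 - 3 = 31
LF(A3) = LS(M) - sum(successors on chain A) = 31 - 0 = 31
LS = LF - duration = 31 - 8 = 23
Total float = LS - ES = 23 - 19 = 4

4


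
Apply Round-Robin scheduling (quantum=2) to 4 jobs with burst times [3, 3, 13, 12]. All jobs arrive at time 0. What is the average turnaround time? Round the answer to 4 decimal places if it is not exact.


Time quantum = 2
Execution trace:
  J1 runs 2 units, time = 2
  J2 runs 2 units, time = 4
  J3 runs 2 units, time = 6
  J4 runs 2 units, time = 8
  J1 runs 1 units, time = 9
  J2 runs 1 units, time = 10
  J3 runs 2 units, time = 12
  J4 runs 2 units, time = 14
  J3 runs 2 units, time = 16
  J4 runs 2 units, time = 18
  J3 runs 2 units, time = 20
  J4 runs 2 units, time = 22
  J3 runs 2 units, time = 24
  J4 runs 2 units, time = 26
  J3 runs 2 units, time = 28
  J4 runs 2 units, time = 30
  J3 runs 1 units, time = 31
Finish times: [9, 10, 31, 30]
Average turnaround = 80/4 = 20.0

20.0


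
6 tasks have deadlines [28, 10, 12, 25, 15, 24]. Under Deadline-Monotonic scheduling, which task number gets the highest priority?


Sort tasks by relative deadline (ascending):
  Task 2: deadline = 10
  Task 3: deadline = 12
  Task 5: deadline = 15
  Task 6: deadline = 24
  Task 4: deadline = 25
  Task 1: deadline = 28
Priority order (highest first): [2, 3, 5, 6, 4, 1]
Highest priority task = 2

2


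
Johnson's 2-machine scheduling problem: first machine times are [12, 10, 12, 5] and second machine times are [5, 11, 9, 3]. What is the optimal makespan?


Apply Johnson's rule:
  Group 1 (a <= b): [(2, 10, 11)]
  Group 2 (a > b): [(3, 12, 9), (1, 12, 5), (4, 5, 3)]
Optimal job order: [2, 3, 1, 4]
Schedule:
  Job 2: M1 done at 10, M2 done at 21
  Job 3: M1 done at 22, M2 done at 31
  Job 1: M1 done at 34, M2 done at 39
  Job 4: M1 done at 39, M2 done at 42
Makespan = 42

42


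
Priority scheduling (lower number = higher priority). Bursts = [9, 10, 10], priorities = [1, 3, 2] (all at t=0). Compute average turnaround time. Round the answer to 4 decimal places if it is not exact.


Sort by priority (ascending = highest first):
Order: [(1, 9), (2, 10), (3, 10)]
Completion times:
  Priority 1, burst=9, C=9
  Priority 2, burst=10, C=19
  Priority 3, burst=10, C=29
Average turnaround = 57/3 = 19.0

19.0
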